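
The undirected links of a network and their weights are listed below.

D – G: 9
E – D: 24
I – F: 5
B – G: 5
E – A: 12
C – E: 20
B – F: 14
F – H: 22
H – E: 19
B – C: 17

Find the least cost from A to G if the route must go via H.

72

Best A to H: A–E–H costing 31
Shortest H→G: H–F–B–G = 41
Total via H: 31 + 41 = 72.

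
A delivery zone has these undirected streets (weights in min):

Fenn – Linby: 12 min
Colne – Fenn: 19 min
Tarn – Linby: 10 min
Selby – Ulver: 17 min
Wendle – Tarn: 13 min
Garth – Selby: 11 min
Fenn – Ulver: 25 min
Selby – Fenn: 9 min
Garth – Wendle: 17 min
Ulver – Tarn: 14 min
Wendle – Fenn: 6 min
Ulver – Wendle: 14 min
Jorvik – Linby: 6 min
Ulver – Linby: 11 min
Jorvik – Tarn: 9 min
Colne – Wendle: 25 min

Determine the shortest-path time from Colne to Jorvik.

Enumerating some paths:
Colne–Wendle–Fenn–Linby–Jorvik: 25+6+12+6 = 49
Colne–Fenn–Wendle–Tarn–Jorvik: 19+6+13+9 = 47
Colne–Fenn–Linby–Jorvik: 19+12+6 = 37
Colne–Wendle–Tarn–Jorvik: 25+13+9 = 47
Cheapest is Colne–Fenn–Linby–Jorvik at 37 min.

37 min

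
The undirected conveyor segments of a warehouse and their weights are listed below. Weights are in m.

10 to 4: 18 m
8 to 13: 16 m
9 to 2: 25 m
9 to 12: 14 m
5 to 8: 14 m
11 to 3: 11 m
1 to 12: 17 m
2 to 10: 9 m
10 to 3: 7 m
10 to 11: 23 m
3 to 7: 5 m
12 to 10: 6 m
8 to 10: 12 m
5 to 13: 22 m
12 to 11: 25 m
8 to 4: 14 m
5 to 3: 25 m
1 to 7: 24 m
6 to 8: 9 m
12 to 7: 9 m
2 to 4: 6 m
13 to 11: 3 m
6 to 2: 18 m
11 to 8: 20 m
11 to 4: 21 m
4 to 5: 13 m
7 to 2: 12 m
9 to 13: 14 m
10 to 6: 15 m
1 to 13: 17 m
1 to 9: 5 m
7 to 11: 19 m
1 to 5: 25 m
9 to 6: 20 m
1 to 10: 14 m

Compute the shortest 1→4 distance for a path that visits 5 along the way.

Best 1 to 5: 1 → 5 costing 25
Best 5 to 4: 5 → 4 costing 13
Total via 5: 25 + 13 = 38 m.

38 m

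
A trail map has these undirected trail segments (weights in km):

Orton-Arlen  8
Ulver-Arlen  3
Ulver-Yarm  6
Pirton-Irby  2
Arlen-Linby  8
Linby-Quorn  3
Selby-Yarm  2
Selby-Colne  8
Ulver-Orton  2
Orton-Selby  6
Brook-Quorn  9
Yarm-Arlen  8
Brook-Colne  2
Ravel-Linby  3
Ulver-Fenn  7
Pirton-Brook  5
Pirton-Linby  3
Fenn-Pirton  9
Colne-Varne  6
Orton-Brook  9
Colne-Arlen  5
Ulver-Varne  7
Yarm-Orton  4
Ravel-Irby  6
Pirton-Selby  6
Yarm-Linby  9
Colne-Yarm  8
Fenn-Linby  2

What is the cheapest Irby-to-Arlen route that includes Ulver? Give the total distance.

Best Irby to Ulver: Irby → Pirton → Linby → Fenn → Ulver costing 14
Best Ulver to Arlen: Ulver → Arlen costing 3
Total via Ulver: 14 + 3 = 17 km.

17 km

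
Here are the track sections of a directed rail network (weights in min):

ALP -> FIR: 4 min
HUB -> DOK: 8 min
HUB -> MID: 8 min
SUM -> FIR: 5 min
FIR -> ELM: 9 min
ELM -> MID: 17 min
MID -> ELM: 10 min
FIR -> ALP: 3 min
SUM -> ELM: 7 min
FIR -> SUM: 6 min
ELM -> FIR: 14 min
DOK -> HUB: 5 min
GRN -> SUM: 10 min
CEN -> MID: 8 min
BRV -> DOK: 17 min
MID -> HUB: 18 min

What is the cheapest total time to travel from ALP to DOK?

Settle nodes by increasing distance from ALP:
ALP: 0
FIR: 4  (via ALP)
SUM: 10  (via FIR)
ELM: 13  (via FIR)
MID: 30  (via ELM)
HUB: 48  (via MID)
DOK: 56  (via HUB)
Shortest route: ALP → FIR → ELM → MID → HUB → DOK = 56 min.

56 min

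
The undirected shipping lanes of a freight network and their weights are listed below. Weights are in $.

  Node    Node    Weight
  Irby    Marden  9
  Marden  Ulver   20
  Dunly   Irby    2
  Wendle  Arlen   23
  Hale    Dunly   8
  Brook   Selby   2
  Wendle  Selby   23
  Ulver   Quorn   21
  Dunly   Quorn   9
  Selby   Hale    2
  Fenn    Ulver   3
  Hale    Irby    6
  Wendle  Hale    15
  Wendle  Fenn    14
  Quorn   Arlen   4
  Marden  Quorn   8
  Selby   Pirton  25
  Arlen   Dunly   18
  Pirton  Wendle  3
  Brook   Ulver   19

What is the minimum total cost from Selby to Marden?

$17

Enumerating some paths:
Selby - Hale - Irby - Marden: 2+6+9 = 17
Selby - Hale - Irby - Dunly - Quorn - Marden: 2+6+2+9+8 = 27
Selby - Hale - Dunly - Quorn - Marden: 2+8+9+8 = 27
Selby - Hale - Dunly - Irby - Marden: 2+8+2+9 = 21
Cheapest is Selby - Hale - Irby - Marden at $17.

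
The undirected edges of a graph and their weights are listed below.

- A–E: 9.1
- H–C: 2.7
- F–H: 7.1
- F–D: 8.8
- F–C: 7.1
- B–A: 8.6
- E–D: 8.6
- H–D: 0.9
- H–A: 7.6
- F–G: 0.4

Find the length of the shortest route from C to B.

Enumerating some paths:
C–H–D–E–A–B: 2.7+0.9+8.6+9.1+8.6 = 29.9
C–F–H–A–B: 7.1+7.1+7.6+8.6 = 30.4
C–H–A–B: 2.7+7.6+8.6 = 18.9
Cheapest is C–H–A–B at 18.9.

18.9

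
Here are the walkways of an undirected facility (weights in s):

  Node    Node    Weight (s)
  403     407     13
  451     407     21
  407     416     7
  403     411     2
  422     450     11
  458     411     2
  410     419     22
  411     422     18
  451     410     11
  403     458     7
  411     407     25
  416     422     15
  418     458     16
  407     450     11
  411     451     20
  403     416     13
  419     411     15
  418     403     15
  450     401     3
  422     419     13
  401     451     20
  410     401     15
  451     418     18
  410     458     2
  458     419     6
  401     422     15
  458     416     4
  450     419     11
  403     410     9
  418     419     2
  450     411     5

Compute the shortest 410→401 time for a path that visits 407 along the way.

Shortest 410→407: 410–458–416–407 = 13
Best 407 to 401: 407–450–401 costing 14
Total via 407: 13 + 14 = 27 s.

27 s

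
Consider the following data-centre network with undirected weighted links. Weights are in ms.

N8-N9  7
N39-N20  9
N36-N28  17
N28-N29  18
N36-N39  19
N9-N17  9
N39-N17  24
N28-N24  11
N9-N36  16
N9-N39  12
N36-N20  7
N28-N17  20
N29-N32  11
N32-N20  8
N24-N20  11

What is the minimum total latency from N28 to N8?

36 ms

Candidate routes:
N28 → N24 → N20 → N39 → N9 → N8: 11+11+9+12+7 = 50
N28 → N17 → N9 → N8: 20+9+7 = 36
N28 → N36 → N9 → N8: 17+16+7 = 40
The minimum is 36 ms via N28 → N17 → N9 → N8.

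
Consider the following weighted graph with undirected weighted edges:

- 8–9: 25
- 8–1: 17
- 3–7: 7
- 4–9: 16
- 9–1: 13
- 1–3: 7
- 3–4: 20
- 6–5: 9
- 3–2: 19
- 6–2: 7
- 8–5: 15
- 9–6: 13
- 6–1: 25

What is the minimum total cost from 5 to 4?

38

Shortest distances from 5:
5: 0
6: 9  (via 5)
8: 15  (via 5)
2: 16  (via 6)
9: 22  (via 6)
1: 32  (via 8)
3: 35  (via 2)
4: 38  (via 9)
Shortest route: 5–6–9–4 = 38.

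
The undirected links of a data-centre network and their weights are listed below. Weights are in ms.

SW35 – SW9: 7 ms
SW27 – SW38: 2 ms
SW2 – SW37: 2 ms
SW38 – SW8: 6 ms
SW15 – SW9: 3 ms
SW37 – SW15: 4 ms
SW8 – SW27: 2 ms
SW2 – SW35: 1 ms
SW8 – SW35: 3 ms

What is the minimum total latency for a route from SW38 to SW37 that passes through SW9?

Best SW38 to SW9: SW38–SW27–SW8–SW35–SW9 costing 14
Shortest SW9→SW37: SW9–SW15–SW37 = 7
Total via SW9: 14 + 7 = 21 ms.

21 ms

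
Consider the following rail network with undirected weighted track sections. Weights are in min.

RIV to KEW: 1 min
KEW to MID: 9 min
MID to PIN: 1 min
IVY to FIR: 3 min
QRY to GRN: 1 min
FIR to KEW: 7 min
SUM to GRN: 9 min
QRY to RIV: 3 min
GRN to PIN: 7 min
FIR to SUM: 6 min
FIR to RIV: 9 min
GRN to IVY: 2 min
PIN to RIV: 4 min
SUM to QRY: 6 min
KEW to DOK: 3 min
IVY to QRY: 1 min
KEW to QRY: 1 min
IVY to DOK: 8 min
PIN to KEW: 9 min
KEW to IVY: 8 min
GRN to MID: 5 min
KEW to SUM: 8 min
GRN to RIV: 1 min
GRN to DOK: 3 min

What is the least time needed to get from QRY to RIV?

2 min

Enumerating some paths:
QRY - IVY - GRN - RIV: 1+2+1 = 4
QRY - RIV: 3 = 3
QRY - GRN - RIV: 1+1 = 2
The minimum is 2 min via QRY - GRN - RIV.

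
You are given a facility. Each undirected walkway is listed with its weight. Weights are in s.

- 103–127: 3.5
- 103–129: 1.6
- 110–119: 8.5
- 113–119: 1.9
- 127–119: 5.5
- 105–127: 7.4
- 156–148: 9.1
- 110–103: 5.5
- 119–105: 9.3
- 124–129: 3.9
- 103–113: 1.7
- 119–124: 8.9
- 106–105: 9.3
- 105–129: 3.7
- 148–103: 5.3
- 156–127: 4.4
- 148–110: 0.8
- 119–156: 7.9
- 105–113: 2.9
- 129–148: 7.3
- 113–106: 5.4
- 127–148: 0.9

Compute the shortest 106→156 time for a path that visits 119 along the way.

Shortest 106→119: 106 → 113 → 119 = 7.3
Shortest 119→156: 119 → 156 = 7.9
Total via 119: 7.3 + 7.9 = 15.2 s.

15.2 s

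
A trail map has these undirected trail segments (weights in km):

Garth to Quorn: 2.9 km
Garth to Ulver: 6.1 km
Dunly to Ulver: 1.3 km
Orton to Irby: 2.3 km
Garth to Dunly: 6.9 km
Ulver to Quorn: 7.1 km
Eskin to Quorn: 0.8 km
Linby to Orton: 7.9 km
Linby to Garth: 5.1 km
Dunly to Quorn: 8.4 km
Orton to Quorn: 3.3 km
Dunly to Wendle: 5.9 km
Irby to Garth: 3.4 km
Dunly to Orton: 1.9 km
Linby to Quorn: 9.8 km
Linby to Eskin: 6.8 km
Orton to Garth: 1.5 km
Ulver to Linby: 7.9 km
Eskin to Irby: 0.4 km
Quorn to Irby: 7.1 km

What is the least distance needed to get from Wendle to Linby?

14.4 km

Running Dijkstra from Wendle:
Wendle: 0
Dunly: 5.9  (via Wendle)
Ulver: 7.2  (via Dunly)
Orton: 7.8  (via Dunly)
Garth: 9.3  (via Orton)
Irby: 10.1  (via Orton)
Eskin: 10.5  (via Irby)
Quorn: 11.1  (via Orton)
Linby: 14.4  (via Garth)
Shortest route: Wendle → Dunly → Orton → Garth → Linby = 14.4 km.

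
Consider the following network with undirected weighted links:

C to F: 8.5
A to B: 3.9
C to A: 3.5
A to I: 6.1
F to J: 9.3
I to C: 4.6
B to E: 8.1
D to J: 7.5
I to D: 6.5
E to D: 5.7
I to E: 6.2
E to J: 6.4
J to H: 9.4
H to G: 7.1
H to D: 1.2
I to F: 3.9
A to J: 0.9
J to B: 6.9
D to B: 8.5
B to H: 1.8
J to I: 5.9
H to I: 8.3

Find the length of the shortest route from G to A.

12.8

Enumerating some paths:
G → H → J → A: 7.1+9.4+0.9 = 17.4
G → H → D → J → A: 7.1+1.2+7.5+0.9 = 16.7
G → H → B → A: 7.1+1.8+3.9 = 12.8
G → H → B → J → A: 7.1+1.8+6.9+0.9 = 16.7
Cheapest is G → H → B → A at 12.8.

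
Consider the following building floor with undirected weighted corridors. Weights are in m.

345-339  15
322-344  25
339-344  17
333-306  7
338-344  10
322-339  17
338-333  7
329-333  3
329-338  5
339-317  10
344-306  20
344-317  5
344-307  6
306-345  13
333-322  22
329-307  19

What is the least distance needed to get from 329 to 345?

Shortest distances from 329:
329: 0
333: 3  (via 329)
338: 5  (via 329)
306: 10  (via 333)
344: 15  (via 338)
307: 19  (via 329)
317: 20  (via 344)
345: 23  (via 306)
Shortest route: 329 → 333 → 306 → 345 = 23 m.

23 m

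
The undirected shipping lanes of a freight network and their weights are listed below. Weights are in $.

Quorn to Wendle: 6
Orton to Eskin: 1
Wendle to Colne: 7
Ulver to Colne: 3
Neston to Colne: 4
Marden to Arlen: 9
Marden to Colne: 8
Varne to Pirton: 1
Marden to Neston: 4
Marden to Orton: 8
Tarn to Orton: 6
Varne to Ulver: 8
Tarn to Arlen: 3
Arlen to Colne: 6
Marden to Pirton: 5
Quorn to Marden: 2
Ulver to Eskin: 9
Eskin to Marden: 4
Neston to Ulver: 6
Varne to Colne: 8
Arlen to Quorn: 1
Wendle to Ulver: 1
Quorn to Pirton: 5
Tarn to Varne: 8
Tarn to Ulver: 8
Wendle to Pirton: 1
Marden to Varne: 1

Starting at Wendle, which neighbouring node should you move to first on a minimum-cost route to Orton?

Pirton

Candidate routes:
Wendle–Pirton–Varne–Marden–Eskin–Orton: 1+1+1+4+1 = 8
Wendle–Ulver–Eskin–Orton: 1+9+1 = 11
The minimum is $8 via Wendle–Pirton–Varne–Marden–Eskin–Orton.
So from Wendle the first move is to Pirton.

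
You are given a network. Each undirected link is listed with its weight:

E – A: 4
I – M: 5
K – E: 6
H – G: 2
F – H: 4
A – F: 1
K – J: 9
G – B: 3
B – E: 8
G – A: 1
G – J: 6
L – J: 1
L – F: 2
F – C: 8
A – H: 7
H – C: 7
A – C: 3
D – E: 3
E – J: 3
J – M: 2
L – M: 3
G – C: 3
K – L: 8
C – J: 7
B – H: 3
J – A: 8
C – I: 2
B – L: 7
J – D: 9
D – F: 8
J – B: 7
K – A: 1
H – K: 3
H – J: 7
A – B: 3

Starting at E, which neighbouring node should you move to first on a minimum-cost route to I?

A

Compare a few routes:
E–A–G–C–I: 4+1+3+2 = 10
E–J–M–I: 3+2+5 = 10
E–A–C–I: 4+3+2 = 9
The minimum is 9 via E–A–C–I.
So from E the first move is to A.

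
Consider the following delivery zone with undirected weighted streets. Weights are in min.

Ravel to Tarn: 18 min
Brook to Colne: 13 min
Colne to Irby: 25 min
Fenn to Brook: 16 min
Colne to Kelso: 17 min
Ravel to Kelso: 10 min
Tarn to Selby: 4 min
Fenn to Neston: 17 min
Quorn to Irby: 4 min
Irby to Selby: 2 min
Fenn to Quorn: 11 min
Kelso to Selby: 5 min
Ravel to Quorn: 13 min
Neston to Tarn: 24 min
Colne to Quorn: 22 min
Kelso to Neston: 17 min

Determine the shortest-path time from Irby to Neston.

Candidate routes:
Irby - Selby - Kelso - Neston: 2+5+17 = 24
Irby - Selby - Tarn - Neston: 2+4+24 = 30
Cheapest is Irby - Selby - Kelso - Neston at 24 min.

24 min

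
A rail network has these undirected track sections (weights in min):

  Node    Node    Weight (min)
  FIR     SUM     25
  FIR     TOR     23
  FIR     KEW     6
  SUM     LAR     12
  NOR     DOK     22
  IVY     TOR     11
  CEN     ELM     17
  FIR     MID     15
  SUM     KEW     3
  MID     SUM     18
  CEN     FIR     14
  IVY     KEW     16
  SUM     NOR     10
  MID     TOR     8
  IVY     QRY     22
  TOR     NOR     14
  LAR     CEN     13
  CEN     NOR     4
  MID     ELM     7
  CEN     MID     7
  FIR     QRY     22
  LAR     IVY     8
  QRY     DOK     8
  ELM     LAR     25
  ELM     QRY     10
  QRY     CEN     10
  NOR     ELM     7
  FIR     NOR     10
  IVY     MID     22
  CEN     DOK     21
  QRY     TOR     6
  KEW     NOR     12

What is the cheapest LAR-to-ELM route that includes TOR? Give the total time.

Best LAR to TOR: LAR–IVY–TOR costing 19
Shortest TOR→ELM: TOR–MID–ELM = 15
Total via TOR: 19 + 15 = 34 min.

34 min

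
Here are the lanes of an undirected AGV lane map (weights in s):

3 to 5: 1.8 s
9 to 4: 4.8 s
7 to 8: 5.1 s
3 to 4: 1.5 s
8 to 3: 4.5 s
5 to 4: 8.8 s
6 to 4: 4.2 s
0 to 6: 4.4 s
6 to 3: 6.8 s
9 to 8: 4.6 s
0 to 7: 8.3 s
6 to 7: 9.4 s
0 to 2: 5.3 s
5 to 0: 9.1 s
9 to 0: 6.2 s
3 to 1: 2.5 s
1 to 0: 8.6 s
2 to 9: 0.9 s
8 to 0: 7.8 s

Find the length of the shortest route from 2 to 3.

Settle nodes by increasing distance from 2:
2: 0
9: 0.9  (via 2)
0: 5.3  (via 2)
8: 5.5  (via 9)
4: 5.7  (via 9)
3: 7.2  (via 4)
Shortest route: 2–9–4–3 = 7.2 s.

7.2 s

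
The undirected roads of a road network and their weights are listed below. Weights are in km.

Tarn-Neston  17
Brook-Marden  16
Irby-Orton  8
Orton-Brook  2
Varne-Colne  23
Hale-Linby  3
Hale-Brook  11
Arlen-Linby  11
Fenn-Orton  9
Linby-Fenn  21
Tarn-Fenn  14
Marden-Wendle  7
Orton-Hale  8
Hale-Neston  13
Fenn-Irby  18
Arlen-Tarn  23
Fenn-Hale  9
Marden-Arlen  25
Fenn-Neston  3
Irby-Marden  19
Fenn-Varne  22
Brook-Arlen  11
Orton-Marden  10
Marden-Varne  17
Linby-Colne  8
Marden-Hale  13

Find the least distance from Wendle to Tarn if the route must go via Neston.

46 km

Shortest Wendle→Neston: Wendle–Marden–Orton–Fenn–Neston = 29
Best Neston to Tarn: Neston–Tarn costing 17
Total via Neston: 29 + 17 = 46 km.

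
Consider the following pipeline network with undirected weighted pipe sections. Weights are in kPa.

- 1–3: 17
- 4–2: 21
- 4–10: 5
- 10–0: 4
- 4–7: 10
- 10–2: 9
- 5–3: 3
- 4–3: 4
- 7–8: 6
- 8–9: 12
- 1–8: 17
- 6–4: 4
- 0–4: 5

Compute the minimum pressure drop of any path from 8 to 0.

21 kPa

Settle nodes by increasing distance from 8:
8: 0
7: 6  (via 8)
9: 12  (via 8)
4: 16  (via 7)
1: 17  (via 8)
3: 20  (via 4)
6: 20  (via 4)
0: 21  (via 4)
Shortest route: 8–7–4–0 = 21 kPa.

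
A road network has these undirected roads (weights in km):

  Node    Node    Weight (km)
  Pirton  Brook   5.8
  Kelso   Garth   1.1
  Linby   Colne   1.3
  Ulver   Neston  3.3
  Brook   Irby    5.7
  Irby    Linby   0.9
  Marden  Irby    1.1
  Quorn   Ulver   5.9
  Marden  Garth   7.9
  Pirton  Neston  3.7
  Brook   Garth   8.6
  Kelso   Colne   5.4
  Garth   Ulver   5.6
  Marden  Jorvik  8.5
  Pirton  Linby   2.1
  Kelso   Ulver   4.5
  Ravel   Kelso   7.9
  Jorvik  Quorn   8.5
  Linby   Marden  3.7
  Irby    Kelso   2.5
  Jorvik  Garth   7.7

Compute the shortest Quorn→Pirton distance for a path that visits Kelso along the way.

15.9 km

Shortest Quorn→Kelso: Quorn–Ulver–Kelso = 10.4
Shortest Kelso→Pirton: Kelso–Irby–Linby–Pirton = 5.5
Total via Kelso: 10.4 + 5.5 = 15.9 km.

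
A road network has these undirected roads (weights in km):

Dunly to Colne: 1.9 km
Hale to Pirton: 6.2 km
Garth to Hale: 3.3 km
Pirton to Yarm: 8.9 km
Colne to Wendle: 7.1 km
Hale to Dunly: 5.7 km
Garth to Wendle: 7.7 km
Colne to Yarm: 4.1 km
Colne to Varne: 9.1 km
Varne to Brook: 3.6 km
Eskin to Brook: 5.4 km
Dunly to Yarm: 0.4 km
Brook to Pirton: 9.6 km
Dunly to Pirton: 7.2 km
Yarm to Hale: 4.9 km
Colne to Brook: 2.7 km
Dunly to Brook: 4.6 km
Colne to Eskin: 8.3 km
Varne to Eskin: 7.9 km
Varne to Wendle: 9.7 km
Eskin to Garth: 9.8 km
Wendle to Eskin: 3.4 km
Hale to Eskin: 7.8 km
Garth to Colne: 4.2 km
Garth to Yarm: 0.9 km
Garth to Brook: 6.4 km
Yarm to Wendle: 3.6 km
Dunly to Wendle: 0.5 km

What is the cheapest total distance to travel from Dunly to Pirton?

7.2 km

Running Dijkstra from Dunly:
Dunly: 0
Yarm: 0.4  (via Dunly)
Wendle: 0.5  (via Dunly)
Garth: 1.3  (via Yarm)
Colne: 1.9  (via Dunly)
Eskin: 3.9  (via Wendle)
Brook: 4.6  (via Dunly)
Hale: 4.6  (via Garth)
Pirton: 7.2  (via Dunly)
Shortest route: Dunly–Pirton = 7.2 km.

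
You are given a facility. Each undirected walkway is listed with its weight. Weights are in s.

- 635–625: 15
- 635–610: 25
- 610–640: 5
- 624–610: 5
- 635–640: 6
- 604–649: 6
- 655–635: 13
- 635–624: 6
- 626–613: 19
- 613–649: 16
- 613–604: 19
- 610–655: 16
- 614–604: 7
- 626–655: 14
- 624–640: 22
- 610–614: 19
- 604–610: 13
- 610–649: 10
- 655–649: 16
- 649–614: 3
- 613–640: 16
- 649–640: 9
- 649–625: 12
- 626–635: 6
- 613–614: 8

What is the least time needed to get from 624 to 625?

21 s

Settle nodes by increasing distance from 624:
624: 0
610: 5  (via 624)
635: 6  (via 624)
640: 10  (via 610)
626: 12  (via 635)
649: 15  (via 610)
604: 18  (via 610)
614: 18  (via 649)
655: 19  (via 635)
625: 21  (via 635)
Shortest route: 624–635–625 = 21 s.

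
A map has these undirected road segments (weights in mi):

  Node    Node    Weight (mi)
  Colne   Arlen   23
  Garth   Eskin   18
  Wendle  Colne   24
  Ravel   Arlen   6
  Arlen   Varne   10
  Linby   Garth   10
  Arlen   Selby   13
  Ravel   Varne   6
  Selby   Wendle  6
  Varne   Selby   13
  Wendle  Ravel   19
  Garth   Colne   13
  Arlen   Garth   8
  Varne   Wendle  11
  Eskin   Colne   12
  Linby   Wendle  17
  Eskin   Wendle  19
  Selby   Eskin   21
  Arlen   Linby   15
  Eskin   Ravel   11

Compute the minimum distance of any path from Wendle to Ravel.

Compare a few routes:
Wendle → Varne → Ravel: 11+6 = 17
Wendle → Ravel: 19 = 19
The minimum is 17 mi via Wendle → Varne → Ravel.

17 mi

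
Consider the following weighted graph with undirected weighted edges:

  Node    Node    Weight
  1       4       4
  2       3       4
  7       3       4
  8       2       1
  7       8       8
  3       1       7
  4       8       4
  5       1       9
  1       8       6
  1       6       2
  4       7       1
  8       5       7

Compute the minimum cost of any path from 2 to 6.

Compare a few routes:
2 - 8 - 1 - 6: 1+6+2 = 9
2 - 8 - 4 - 1 - 6: 1+4+4+2 = 11
The minimum is 9 via 2 - 8 - 1 - 6.

9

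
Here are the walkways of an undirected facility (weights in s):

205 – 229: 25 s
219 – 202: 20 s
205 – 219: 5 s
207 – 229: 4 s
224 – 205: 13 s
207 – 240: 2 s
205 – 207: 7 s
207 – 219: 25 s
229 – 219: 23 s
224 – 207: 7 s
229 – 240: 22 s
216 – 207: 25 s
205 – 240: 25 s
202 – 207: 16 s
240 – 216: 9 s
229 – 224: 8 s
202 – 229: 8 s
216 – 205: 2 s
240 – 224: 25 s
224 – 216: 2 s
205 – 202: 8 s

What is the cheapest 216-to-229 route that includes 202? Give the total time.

18 s

Best 216 to 202: 216–205–202 costing 10
Shortest 202→229: 202–229 = 8
Total via 202: 10 + 8 = 18 s.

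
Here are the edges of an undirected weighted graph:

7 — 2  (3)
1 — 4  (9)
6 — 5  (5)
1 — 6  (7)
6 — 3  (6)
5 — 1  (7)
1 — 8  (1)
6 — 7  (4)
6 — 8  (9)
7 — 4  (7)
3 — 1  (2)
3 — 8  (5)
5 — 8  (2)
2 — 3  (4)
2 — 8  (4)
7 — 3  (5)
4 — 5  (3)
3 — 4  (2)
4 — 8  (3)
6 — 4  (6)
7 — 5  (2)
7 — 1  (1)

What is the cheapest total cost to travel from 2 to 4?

6

Candidate routes:
2 → 3 → 4: 4+2 = 6
2 → 8 → 4: 4+3 = 7
The minimum is 6 via 2 → 3 → 4.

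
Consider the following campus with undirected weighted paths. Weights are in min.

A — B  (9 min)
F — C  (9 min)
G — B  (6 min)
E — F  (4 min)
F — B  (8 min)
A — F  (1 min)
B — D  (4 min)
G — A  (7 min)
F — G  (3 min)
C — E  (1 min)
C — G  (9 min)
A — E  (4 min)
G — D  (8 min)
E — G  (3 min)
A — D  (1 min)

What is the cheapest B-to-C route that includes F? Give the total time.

11 min

Shortest B→F: B–D–A–F = 6
Shortest F→C: F–E–C = 5
Total via F: 6 + 5 = 11 min.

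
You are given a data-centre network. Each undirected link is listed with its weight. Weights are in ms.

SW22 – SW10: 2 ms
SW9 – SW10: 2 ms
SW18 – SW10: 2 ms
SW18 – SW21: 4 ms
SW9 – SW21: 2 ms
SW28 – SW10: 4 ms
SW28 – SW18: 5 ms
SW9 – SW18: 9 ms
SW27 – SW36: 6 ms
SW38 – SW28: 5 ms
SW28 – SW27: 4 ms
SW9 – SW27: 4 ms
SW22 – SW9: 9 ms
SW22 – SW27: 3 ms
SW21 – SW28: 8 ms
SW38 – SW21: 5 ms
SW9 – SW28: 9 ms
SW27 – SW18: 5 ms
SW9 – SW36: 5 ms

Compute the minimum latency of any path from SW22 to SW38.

Running Dijkstra from SW22:
SW22: 0
SW10: 2  (via SW22)
SW27: 3  (via SW22)
SW18: 4  (via SW10)
SW9: 4  (via SW10)
SW28: 6  (via SW10)
SW21: 6  (via SW9)
SW36: 9  (via SW27)
SW38: 11  (via SW28)
Shortest route: SW22 → SW10 → SW28 → SW38 = 11 ms.

11 ms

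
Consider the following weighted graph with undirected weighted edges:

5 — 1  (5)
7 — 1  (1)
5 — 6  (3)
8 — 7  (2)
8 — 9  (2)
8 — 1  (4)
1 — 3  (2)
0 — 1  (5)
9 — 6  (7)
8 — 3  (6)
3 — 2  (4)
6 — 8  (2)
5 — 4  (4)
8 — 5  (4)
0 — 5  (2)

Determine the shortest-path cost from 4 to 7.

10

Running Dijkstra from 4:
4: 0
5: 4  (via 4)
0: 6  (via 5)
6: 7  (via 5)
8: 8  (via 5)
1: 9  (via 5)
7: 10  (via 8)
Shortest route: 4 → 5 → 8 → 7 = 10.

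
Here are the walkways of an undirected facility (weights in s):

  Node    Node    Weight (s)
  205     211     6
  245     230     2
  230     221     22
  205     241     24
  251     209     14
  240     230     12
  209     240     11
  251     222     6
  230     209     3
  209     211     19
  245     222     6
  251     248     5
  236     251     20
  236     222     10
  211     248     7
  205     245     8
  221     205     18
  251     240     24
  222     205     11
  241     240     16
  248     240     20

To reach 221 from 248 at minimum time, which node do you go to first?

211

Enumerating some paths:
248–211–205–221: 7+6+18 = 31
248–251–222–245–230–221: 5+6+6+2+22 = 41
248–251–222–205–221: 5+6+11+18 = 40
Cheapest is 248–211–205–221 at 31 s.
So from 248 the first move is to 211.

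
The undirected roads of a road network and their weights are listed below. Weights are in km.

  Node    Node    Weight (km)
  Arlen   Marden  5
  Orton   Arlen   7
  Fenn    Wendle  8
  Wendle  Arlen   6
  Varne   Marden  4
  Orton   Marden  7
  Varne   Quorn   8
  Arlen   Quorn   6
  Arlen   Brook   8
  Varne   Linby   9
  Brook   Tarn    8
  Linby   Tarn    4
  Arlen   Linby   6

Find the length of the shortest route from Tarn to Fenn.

24 km

Settle nodes by increasing distance from Tarn:
Tarn: 0
Linby: 4  (via Tarn)
Brook: 8  (via Tarn)
Arlen: 10  (via Linby)
Varne: 13  (via Linby)
Marden: 15  (via Arlen)
Quorn: 16  (via Arlen)
Wendle: 16  (via Arlen)
Orton: 17  (via Arlen)
Fenn: 24  (via Wendle)
Shortest route: Tarn–Linby–Arlen–Wendle–Fenn = 24 km.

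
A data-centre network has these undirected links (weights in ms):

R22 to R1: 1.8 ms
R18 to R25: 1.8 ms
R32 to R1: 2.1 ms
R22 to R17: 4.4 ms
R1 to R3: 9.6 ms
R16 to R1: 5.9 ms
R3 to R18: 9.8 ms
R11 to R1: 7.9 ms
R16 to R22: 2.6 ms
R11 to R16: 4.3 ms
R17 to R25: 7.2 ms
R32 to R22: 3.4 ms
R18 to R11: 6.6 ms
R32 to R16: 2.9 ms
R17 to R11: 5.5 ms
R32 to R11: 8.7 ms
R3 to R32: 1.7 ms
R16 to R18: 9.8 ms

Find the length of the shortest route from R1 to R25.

Shortest distances from R1:
R1: 0
R22: 1.8  (via R1)
R32: 2.1  (via R1)
R3: 3.8  (via R32)
R16: 4.4  (via R22)
R17: 6.2  (via R22)
R11: 7.9  (via R1)
R25: 13.4  (via R17)
Shortest route: R1 → R22 → R17 → R25 = 13.4 ms.

13.4 ms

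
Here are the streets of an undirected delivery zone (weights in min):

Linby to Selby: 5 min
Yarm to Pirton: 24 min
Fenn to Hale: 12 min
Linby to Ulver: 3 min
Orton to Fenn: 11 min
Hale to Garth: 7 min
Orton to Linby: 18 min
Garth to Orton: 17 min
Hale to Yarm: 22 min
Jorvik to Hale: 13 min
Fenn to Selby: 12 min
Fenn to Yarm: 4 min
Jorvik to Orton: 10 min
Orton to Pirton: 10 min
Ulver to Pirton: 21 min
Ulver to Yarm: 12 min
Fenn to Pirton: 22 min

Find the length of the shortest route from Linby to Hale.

29 min

Settle nodes by increasing distance from Linby:
Linby: 0
Ulver: 3  (via Linby)
Selby: 5  (via Linby)
Yarm: 15  (via Ulver)
Fenn: 17  (via Selby)
Orton: 18  (via Linby)
Pirton: 24  (via Ulver)
Jorvik: 28  (via Orton)
Hale: 29  (via Fenn)
Shortest route: Linby → Selby → Fenn → Hale = 29 min.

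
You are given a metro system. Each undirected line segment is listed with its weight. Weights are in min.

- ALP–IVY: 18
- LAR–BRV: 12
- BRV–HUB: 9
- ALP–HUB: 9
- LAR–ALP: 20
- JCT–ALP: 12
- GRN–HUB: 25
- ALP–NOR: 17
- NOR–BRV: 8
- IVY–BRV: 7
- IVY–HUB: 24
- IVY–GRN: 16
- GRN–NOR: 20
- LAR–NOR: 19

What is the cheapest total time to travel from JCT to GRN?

Running Dijkstra from JCT:
JCT: 0
ALP: 12  (via JCT)
HUB: 21  (via ALP)
NOR: 29  (via ALP)
BRV: 30  (via HUB)
IVY: 30  (via ALP)
LAR: 32  (via ALP)
GRN: 46  (via HUB)
Shortest route: JCT → ALP → HUB → GRN = 46 min.

46 min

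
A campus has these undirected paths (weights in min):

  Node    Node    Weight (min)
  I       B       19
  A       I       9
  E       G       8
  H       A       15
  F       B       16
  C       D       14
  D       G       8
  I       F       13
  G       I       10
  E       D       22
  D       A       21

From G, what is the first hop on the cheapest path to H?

Candidate routes:
G → D → A → H: 8+21+15 = 44
G → I → A → H: 10+9+15 = 34
Cheapest is G → I → A → H at 34 min.
So from G the first move is to I.

I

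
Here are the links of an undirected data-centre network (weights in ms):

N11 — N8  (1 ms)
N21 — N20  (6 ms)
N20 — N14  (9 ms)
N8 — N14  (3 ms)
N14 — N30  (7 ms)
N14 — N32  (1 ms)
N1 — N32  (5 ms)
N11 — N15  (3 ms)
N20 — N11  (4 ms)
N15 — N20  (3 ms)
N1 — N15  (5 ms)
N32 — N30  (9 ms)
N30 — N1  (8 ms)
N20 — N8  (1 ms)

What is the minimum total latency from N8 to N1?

9 ms

Enumerating some paths:
N8 → N20 → N15 → N1: 1+3+5 = 9
N8 → N20 → N11 → N15 → N1: 1+4+3+5 = 13
N8 → N11 → N20 → N15 → N1: 1+4+3+5 = 13
The minimum is 9 ms via N8 → N20 → N15 → N1.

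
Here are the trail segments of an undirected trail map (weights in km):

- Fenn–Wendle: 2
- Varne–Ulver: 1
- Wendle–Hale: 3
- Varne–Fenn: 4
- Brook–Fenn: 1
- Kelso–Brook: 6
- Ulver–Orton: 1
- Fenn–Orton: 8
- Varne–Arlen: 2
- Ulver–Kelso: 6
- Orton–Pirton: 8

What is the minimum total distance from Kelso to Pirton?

Shortest distances from Kelso:
Kelso: 0
Ulver: 6  (via Kelso)
Brook: 6  (via Kelso)
Fenn: 7  (via Brook)
Varne: 7  (via Ulver)
Orton: 7  (via Ulver)
Arlen: 9  (via Varne)
Wendle: 9  (via Fenn)
Hale: 12  (via Wendle)
Pirton: 15  (via Orton)
Shortest route: Kelso → Ulver → Orton → Pirton = 15 km.

15 km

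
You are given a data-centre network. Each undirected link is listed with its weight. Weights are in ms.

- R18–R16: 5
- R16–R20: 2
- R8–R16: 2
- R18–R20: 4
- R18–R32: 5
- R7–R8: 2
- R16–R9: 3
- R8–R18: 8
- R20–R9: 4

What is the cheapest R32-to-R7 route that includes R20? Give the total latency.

15 ms

Shortest R32→R20: R32 → R18 → R20 = 9
Shortest R20→R7: R20 → R16 → R8 → R7 = 6
Total via R20: 9 + 6 = 15 ms.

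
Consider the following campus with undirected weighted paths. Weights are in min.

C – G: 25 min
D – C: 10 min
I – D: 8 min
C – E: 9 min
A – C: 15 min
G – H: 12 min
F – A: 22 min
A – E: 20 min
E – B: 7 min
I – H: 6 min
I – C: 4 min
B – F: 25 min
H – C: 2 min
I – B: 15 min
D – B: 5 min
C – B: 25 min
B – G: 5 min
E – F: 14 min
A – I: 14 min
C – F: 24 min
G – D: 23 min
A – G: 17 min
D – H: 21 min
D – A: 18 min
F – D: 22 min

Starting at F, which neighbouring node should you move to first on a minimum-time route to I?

E

Enumerating some paths:
F–E–C–H–I: 14+9+2+6 = 31
F–D–I: 22+8 = 30
F–E–C–I: 14+9+4 = 27
F–C–I: 24+4 = 28
The minimum is 27 min via F–E–C–I.
So from F the first move is to E.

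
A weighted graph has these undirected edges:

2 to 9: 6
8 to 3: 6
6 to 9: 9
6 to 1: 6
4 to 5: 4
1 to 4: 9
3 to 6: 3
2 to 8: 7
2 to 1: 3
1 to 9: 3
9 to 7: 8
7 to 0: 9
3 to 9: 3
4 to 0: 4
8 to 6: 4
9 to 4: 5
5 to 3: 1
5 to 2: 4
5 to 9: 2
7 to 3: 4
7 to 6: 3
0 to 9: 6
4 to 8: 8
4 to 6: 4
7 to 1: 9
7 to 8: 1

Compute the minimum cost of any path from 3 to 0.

9

Compare a few routes:
3 - 9 - 4 - 0: 3+5+4 = 12
3 - 6 - 4 - 0: 3+4+4 = 11
3 - 9 - 0: 3+6 = 9
The minimum is 9 via 3 - 9 - 0.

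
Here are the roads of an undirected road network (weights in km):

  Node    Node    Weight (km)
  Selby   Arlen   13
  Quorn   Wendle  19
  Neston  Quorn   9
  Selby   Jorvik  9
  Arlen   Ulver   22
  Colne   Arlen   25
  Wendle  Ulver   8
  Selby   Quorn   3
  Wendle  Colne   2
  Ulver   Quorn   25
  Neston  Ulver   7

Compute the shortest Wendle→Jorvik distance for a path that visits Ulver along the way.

Shortest Wendle→Ulver: Wendle → Ulver = 8
Shortest Ulver→Jorvik: Ulver → Neston → Quorn → Selby → Jorvik = 28
Total via Ulver: 8 + 28 = 36 km.

36 km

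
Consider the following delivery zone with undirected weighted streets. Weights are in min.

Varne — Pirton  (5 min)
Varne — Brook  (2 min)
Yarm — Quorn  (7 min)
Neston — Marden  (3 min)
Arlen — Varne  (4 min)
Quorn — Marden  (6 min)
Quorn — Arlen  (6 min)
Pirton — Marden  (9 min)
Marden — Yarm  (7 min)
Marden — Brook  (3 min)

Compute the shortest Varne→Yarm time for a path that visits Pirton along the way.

21 min

Shortest Varne→Pirton: Varne → Pirton = 5
Best Pirton to Yarm: Pirton → Marden → Yarm costing 16
Total via Pirton: 5 + 16 = 21 min.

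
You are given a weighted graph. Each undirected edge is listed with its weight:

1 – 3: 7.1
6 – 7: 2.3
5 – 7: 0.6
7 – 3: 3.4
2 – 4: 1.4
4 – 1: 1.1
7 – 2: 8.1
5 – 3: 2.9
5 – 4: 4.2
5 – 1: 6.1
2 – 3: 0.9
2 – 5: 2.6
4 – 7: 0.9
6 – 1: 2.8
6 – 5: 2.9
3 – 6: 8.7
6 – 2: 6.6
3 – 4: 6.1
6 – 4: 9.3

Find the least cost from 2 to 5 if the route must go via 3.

Shortest 2→3: 2 → 3 = 0.9
Shortest 3→5: 3 → 5 = 2.9
Total via 3: 0.9 + 2.9 = 3.8.

3.8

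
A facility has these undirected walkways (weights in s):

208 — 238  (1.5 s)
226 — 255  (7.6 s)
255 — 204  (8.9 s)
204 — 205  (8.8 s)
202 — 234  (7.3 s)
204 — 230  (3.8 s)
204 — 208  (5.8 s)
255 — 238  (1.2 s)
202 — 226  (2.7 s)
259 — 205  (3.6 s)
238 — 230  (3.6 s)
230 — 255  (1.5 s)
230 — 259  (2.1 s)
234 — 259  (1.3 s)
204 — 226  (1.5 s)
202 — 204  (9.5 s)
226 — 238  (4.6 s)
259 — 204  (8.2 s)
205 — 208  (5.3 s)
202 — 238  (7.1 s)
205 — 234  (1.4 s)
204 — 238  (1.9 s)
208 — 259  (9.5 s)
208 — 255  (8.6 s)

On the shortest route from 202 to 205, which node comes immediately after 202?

234

Enumerating some paths:
202 - 226 - 204 - 230 - 259 - 234 - 205: 2.7+1.5+3.8+2.1+1.3+1.4 = 12.8
202 - 234 - 205: 7.3+1.4 = 8.7
202 - 234 - 259 - 205: 7.3+1.3+3.6 = 12.2
Cheapest is 202 - 234 - 205 at 8.7 s.
So from 202 the first move is to 234.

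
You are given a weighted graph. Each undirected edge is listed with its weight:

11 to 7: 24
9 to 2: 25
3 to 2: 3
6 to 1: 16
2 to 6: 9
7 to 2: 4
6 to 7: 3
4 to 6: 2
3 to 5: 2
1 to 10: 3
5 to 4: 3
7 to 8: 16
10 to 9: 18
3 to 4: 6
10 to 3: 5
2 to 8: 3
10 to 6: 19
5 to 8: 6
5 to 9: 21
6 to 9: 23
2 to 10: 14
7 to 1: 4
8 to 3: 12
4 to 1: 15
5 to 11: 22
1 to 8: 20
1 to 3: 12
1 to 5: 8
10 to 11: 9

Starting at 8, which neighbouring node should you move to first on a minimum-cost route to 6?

2

Enumerating some paths:
8 → 2 → 7 → 6: 3+4+3 = 10
8 → 5 → 4 → 6: 6+3+2 = 11
Cheapest is 8 → 2 → 7 → 6 at 10.
So from 8 the first move is to 2.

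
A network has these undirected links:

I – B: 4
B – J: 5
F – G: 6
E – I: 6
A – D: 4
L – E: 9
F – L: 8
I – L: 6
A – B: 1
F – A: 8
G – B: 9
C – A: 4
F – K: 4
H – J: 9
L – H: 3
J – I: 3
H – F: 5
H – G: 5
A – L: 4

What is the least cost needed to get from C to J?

10

Enumerating some paths:
C - A - B - J: 4+1+5 = 10
C - A - B - I - J: 4+1+4+3 = 12
The minimum is 10 via C - A - B - J.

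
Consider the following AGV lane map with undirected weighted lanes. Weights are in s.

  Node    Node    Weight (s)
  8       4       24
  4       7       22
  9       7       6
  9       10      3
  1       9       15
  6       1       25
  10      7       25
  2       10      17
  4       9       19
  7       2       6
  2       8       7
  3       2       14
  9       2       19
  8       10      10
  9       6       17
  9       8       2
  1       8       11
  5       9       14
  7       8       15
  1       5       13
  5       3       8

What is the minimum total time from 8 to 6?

Settle nodes by increasing distance from 8:
8: 0
9: 2  (via 8)
10: 5  (via 9)
2: 7  (via 8)
7: 8  (via 9)
1: 11  (via 8)
5: 16  (via 9)
6: 19  (via 9)
Shortest route: 8–9–6 = 19 s.

19 s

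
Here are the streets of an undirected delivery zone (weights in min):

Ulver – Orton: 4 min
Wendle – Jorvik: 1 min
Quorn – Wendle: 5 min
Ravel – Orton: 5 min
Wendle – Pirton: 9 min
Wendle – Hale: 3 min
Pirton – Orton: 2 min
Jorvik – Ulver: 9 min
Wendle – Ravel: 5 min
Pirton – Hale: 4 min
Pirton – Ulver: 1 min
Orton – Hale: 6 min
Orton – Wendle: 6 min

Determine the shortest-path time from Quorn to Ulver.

Shortest distances from Quorn:
Quorn: 0
Wendle: 5  (via Quorn)
Jorvik: 6  (via Wendle)
Hale: 8  (via Wendle)
Ravel: 10  (via Wendle)
Orton: 11  (via Wendle)
Pirton: 12  (via Hale)
Ulver: 13  (via Pirton)
Shortest route: Quorn → Wendle → Hale → Pirton → Ulver = 13 min.

13 min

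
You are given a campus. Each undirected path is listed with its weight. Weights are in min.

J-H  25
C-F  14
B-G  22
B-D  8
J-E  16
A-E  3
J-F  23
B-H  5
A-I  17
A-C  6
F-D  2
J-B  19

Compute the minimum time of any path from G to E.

55 min

Shortest distances from G:
G: 0
B: 22  (via G)
H: 27  (via B)
D: 30  (via B)
F: 32  (via D)
J: 41  (via B)
C: 46  (via F)
A: 52  (via C)
E: 55  (via A)
Shortest route: G → B → D → F → C → A → E = 55 min.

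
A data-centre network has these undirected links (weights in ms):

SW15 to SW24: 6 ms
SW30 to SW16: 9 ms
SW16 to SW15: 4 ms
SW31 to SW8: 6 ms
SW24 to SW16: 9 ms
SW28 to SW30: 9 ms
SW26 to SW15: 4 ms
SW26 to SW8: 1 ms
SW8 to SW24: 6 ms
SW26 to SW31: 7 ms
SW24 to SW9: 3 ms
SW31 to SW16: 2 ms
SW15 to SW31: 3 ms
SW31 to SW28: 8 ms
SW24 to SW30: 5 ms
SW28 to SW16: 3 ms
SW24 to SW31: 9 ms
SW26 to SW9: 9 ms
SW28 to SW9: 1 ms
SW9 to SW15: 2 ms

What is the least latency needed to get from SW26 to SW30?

Compare a few routes:
SW26 → SW15 → SW24 → SW30: 4+6+5 = 15
SW26 → SW15 → SW9 → SW28 → SW30: 4+2+1+9 = 16
SW26 → SW15 → SW9 → SW24 → SW30: 4+2+3+5 = 14
SW26 → SW8 → SW24 → SW30: 1+6+5 = 12
Cheapest is SW26 → SW8 → SW24 → SW30 at 12 ms.

12 ms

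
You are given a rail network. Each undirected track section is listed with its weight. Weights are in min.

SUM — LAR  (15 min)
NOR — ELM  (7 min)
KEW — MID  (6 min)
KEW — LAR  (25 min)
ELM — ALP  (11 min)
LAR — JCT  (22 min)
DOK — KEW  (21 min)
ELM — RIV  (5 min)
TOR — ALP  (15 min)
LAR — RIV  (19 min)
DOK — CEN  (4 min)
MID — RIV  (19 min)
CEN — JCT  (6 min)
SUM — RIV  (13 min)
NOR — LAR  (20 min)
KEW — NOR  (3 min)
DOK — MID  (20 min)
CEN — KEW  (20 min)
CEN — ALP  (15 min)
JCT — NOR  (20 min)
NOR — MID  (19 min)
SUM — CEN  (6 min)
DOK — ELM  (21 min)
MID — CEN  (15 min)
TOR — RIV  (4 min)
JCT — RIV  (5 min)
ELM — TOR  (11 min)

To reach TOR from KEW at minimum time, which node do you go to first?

NOR

Candidate routes:
KEW - NOR - ELM - RIV - TOR: 3+7+5+4 = 19
KEW - NOR - ELM - TOR: 3+7+11 = 21
Cheapest is KEW - NOR - ELM - RIV - TOR at 19 min.
So from KEW the first move is to NOR.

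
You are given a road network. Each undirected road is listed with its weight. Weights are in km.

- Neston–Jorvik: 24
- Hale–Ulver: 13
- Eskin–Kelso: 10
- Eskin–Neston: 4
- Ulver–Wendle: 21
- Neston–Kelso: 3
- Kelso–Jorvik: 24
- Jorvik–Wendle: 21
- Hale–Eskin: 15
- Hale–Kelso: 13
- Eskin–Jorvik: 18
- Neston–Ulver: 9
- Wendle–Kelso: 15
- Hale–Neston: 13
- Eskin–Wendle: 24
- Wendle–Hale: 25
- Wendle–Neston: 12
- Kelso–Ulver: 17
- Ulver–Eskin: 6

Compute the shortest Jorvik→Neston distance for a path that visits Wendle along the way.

33 km

Shortest Jorvik→Wendle: Jorvik → Wendle = 21
Shortest Wendle→Neston: Wendle → Neston = 12
Total via Wendle: 21 + 12 = 33 km.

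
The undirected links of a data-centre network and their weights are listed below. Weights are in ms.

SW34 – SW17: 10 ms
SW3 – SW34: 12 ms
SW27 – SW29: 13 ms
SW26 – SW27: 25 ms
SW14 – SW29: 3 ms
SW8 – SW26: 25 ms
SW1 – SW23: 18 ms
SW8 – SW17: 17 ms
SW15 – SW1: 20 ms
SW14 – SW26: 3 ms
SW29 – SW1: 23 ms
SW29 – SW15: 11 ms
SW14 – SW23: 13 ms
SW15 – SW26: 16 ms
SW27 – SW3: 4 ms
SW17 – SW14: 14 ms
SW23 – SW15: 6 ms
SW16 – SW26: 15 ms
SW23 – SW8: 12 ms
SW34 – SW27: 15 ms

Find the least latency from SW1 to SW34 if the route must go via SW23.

Shortest SW1→SW23: SW1–SW23 = 18
Best SW23 to SW34: SW23–SW14–SW17–SW34 costing 37
Total via SW23: 18 + 37 = 55 ms.

55 ms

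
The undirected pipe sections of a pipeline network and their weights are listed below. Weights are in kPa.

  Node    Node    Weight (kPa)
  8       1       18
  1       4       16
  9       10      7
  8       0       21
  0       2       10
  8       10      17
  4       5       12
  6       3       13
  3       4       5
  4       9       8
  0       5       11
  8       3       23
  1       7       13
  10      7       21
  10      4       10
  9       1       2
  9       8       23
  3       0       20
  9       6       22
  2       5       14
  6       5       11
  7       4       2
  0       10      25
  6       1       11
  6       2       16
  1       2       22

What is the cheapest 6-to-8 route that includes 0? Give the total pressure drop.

43 kPa

Shortest 6→0: 6 → 5 → 0 = 22
Shortest 0→8: 0 → 8 = 21
Total via 0: 22 + 21 = 43 kPa.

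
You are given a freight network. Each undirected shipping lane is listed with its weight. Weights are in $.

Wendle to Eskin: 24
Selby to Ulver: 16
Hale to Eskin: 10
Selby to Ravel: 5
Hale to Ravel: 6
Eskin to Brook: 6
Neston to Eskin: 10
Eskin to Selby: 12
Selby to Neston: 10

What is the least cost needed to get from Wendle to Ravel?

$40

Running Dijkstra from Wendle:
Wendle: 0
Eskin: 24  (via Wendle)
Brook: 30  (via Eskin)
Hale: 34  (via Eskin)
Neston: 34  (via Eskin)
Selby: 36  (via Eskin)
Ravel: 40  (via Hale)
Shortest route: Wendle–Eskin–Hale–Ravel = $40.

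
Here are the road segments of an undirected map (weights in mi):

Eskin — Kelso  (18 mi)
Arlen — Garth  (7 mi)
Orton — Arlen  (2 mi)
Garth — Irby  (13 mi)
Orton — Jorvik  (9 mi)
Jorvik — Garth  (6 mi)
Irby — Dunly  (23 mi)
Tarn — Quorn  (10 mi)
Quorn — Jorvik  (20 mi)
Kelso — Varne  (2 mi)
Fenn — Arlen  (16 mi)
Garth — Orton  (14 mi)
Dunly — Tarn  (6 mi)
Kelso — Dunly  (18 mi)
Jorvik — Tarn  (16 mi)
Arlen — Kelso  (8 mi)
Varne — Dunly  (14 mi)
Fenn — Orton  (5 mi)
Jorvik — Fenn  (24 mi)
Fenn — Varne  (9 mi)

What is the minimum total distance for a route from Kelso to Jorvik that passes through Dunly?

Shortest Kelso→Dunly: Kelso → Varne → Dunly = 16
Best Dunly to Jorvik: Dunly → Tarn → Jorvik costing 22
Total via Dunly: 16 + 22 = 38 mi.

38 mi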